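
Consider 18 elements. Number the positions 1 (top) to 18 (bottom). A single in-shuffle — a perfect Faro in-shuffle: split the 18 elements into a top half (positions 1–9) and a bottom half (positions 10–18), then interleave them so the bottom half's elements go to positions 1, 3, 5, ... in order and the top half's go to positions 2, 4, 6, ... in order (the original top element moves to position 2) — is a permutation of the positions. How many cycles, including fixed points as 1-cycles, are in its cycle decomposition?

1

Trace each unvisited position around until it returns:
(1 2 4 8 16 13 ... len 18)
1 cycle in total.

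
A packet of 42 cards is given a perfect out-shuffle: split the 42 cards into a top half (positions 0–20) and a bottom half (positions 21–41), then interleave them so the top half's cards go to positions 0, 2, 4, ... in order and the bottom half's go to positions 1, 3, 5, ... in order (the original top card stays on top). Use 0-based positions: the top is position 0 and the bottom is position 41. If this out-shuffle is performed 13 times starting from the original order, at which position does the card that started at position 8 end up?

Track position through each out-shuffle: 8 → 16 → 32 → 23 → 5 → ... (continuing for 13 shuffles total) → 18.

18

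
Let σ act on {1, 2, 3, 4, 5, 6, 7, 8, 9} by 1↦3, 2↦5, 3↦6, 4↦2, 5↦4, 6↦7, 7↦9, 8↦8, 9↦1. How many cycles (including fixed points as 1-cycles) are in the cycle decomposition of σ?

3

Cycle decomposition: (1 3 6 7 9) (2 5 4) (8).
3 cycles.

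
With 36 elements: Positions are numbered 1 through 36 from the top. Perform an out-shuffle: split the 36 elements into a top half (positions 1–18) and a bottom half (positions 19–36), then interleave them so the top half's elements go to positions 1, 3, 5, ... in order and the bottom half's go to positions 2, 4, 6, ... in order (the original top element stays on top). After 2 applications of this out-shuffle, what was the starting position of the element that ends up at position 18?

Work backwards from position 18, undoing one out-shuffle at a time:
18 ← 27 ← 14
So the element now at position 18 started at position 14.

14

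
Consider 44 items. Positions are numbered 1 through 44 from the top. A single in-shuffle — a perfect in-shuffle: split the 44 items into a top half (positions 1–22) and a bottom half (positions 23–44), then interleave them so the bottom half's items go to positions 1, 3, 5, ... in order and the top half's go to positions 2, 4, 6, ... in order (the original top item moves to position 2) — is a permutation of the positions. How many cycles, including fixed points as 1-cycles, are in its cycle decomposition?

Trace each unvisited position around until it returns:
(1 2 4 8 16 32 ... len 12) (3 6 12 24) (5 10 20 40 35 25) (7 14 28 11 22 44 ... len 12) (9 18 36 27) (15 30) (21 42 39 33)
7 cycles in total.

7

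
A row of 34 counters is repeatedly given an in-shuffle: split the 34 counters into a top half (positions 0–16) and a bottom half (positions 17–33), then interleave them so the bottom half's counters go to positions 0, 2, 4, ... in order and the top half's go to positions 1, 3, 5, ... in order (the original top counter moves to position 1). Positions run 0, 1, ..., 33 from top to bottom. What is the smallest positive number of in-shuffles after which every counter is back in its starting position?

12

The in-shuffle permutes the 34 positions with cycle lengths [3, 3, 4, 12, 12].
Every counter is home exactly when every cycle has completed a whole number of laps, i.e. after lcm(3, 4, 12) = 12 in-shuffles.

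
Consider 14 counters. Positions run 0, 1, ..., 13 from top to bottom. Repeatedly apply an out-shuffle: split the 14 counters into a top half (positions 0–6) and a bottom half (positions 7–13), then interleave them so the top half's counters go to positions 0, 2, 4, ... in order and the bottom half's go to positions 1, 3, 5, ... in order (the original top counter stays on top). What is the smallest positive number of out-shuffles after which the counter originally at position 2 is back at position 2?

Follow position 2 under repeated out-shuffles:
2 → 4 → 8 → 3 → 6 → 12 → 11 → 9 → 5 → 10 → 7 → 1 → 2
It first returns after 12 out-shuffles.

12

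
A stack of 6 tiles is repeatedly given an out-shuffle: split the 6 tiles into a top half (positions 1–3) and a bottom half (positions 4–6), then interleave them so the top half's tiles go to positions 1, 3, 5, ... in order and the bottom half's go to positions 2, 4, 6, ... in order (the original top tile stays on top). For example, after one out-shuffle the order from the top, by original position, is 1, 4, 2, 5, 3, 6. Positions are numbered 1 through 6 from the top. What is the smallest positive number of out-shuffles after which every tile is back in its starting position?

4

The out-shuffle permutes the 6 positions with cycle lengths [1, 1, 4].
Every tile is home exactly when every cycle has completed a whole number of laps, i.e. after lcm(1, 4) = 4 out-shuffles.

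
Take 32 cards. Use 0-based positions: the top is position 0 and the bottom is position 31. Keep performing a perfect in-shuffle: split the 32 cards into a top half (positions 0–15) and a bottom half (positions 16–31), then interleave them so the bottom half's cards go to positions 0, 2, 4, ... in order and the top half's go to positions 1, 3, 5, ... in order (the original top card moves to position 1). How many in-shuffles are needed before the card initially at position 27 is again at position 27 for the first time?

10

Follow position 27 under repeated in-shuffles:
27 → 22 → 12 → 25 → 18 → 4 → 9 → 19 → 6 → 13 → 27
It first returns after 10 in-shuffles.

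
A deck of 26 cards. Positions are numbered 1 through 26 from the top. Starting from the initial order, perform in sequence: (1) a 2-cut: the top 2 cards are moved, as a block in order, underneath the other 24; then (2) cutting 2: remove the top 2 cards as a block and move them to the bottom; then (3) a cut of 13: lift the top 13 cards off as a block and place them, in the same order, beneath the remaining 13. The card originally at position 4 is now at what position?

Track the card from position 4 forward through each operation:
  after op 1 (cut 2): 4 → 2
  after op 2 (cut 2): 2 → 26
  after op 3 (cut 13): 26 → 13

13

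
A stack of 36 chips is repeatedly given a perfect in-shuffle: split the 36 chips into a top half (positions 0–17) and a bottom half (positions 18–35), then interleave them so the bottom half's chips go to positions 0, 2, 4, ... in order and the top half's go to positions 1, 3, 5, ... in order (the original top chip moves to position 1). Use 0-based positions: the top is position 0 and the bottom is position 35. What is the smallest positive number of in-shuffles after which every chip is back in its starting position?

The in-shuffle permutes the 36 positions with cycle lengths [36].
Every chip is home exactly when every cycle has completed a whole number of laps, i.e. after lcm(36) = 36 in-shuffles.

36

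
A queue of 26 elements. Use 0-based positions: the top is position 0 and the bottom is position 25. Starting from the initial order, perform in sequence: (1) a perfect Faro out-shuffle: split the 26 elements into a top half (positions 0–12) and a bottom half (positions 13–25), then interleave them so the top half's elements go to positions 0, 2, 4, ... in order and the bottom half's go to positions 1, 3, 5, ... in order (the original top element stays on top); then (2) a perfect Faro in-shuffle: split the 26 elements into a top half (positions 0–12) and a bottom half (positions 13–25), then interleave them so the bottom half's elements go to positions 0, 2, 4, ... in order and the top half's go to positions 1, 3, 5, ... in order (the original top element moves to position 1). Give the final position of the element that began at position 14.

Track the element from position 14 forward through each operation:
  after op 1 (out-shuffle): 14 → 3
  after op 2 (in-shuffle): 3 → 7

7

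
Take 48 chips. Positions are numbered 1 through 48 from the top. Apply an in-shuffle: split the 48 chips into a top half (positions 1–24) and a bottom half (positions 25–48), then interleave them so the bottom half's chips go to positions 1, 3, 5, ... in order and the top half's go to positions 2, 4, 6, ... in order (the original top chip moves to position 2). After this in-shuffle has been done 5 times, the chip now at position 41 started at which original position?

Work backwards from position 41, undoing one in-shuffle at a time:
41 ← 45 ← 47 ← 48 ← 24 ← 12
So the chip now at position 41 started at position 12.

12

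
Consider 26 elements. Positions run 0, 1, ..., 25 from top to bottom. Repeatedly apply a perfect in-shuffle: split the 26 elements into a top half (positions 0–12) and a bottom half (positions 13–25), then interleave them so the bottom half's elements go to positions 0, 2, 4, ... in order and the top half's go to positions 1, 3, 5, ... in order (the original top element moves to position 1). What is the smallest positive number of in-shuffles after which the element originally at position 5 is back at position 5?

6

Follow position 5 under repeated in-shuffles:
5 → 11 → 23 → 20 → 14 → 2 → 5
It first returns after 6 in-shuffles.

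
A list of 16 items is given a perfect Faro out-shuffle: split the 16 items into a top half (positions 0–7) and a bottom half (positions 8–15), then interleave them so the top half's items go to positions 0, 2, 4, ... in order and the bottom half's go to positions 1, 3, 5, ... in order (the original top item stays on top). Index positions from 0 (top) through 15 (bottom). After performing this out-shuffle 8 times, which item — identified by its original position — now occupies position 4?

Work backwards from position 4, undoing one out-shuffle at a time:
4 ← 2 ← 1 ← 8 ← 4 ← 2 ← 1 ← 8 ← 4
So the item now at position 4 started at position 4.

4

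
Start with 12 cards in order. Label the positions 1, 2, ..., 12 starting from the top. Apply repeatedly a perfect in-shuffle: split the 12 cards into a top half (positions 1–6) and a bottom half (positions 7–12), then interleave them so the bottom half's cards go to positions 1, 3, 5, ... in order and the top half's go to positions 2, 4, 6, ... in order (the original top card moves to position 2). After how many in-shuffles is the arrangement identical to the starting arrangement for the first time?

12

The in-shuffle permutes the 12 positions with cycle lengths [12].
Every card is home exactly when every cycle has completed a whole number of laps, i.e. after lcm(12) = 12 in-shuffles.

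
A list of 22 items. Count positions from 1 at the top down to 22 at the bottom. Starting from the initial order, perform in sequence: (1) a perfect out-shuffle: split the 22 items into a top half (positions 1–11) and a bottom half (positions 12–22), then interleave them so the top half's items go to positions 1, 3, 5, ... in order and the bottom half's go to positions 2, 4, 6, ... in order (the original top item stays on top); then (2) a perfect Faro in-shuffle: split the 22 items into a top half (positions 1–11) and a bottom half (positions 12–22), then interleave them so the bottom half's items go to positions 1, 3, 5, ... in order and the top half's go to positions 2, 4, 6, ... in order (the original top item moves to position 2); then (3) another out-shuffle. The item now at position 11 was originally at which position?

Undo the operations in reverse order, starting from position 11:
  undo op 3 (out-shuffle, from top half): 11 ← 6
  undo op 2 (in-shuffle, from top half): 6 ← 3
  undo op 1 (out-shuffle, from top half): 3 ← 2
So the item at position 11 came from original position 2.

2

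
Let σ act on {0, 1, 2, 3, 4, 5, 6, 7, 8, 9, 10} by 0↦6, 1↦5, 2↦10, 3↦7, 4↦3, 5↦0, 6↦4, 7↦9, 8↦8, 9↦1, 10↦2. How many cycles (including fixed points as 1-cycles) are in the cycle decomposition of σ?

3

Cycle decomposition: (0 6 4 3 7 9 1 5) (2 10) (8).
3 cycles.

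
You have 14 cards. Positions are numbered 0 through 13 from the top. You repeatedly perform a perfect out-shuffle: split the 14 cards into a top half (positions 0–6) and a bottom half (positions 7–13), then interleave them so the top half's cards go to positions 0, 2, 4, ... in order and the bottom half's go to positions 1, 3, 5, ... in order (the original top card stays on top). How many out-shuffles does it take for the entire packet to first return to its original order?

12

The out-shuffle permutes the 14 positions with cycle lengths [1, 1, 12].
Every card is home exactly when every cycle has completed a whole number of laps, i.e. after lcm(1, 12) = 12 out-shuffles.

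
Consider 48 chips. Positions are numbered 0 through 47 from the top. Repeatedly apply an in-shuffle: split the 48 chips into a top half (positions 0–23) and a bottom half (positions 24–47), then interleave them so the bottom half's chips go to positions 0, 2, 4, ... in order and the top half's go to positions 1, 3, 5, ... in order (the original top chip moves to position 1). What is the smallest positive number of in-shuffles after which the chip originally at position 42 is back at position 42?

Follow position 42 under repeated in-shuffles:
42 → 36 → 24 → 0 → 1 → 3 → 7 → 15 → ... → 42 (length 21)
It first returns after 21 in-shuffles.

21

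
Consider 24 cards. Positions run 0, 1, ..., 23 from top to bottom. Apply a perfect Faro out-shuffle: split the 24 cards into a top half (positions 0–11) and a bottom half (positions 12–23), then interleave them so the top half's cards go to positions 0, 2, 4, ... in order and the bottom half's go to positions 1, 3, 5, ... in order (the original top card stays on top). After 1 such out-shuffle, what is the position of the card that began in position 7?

Track the card's position through each out-shuffle:
7 → 14

14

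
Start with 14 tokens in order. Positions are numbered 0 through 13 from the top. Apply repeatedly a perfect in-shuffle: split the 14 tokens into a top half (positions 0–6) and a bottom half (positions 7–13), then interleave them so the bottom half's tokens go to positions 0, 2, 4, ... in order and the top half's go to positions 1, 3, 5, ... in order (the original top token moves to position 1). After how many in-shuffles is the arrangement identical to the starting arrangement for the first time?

4

The in-shuffle permutes the 14 positions with cycle lengths [2, 4, 4, 4].
Every token is home exactly when every cycle has completed a whole number of laps, i.e. after lcm(2, 4) = 4 in-shuffles.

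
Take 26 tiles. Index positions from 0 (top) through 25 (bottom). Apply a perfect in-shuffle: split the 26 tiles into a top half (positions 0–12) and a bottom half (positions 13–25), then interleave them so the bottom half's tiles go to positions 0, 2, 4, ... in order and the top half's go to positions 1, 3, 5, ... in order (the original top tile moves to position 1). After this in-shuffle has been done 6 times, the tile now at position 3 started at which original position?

21

Work backwards from position 3, undoing one in-shuffle at a time:
3 ← 1 ← 0 ← 13 ← 6 ← 16 ← 21
So the tile now at position 3 started at position 21.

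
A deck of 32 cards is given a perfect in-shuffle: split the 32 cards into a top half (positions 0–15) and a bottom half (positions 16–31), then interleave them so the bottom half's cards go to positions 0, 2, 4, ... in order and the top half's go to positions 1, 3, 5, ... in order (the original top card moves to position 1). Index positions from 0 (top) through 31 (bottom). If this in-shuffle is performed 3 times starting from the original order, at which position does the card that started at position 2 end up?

23

Track the card's position through each in-shuffle:
2 → 5 → 11 → 23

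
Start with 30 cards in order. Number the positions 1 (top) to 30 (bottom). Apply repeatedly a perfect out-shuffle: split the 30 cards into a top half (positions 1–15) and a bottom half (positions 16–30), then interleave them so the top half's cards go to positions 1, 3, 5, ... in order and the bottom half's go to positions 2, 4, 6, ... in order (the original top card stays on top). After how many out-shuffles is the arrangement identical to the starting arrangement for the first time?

28

The out-shuffle permutes the 30 positions with cycle lengths [1, 1, 28].
Every card is home exactly when every cycle has completed a whole number of laps, i.e. after lcm(1, 28) = 28 out-shuffles.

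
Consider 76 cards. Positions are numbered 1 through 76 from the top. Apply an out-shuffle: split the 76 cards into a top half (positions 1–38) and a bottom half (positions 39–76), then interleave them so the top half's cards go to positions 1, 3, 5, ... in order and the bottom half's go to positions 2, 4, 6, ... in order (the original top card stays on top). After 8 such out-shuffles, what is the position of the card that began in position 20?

65

Track the card's position through each out-shuffle:
20 → 39 → 2 → 3 → 5 → 9 → 17 → 33 → 65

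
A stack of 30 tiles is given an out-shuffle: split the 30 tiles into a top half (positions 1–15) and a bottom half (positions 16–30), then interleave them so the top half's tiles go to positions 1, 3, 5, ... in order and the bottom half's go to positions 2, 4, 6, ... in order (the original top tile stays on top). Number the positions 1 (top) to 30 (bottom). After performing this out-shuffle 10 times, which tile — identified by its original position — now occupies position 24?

Work backwards from position 24, undoing one out-shuffle at a time:
24 ← 27 ← 14 ← 22 ← 26 ← 28 ← 29 ← 15 ← 8 ← 19 ← 10
So the tile now at position 24 started at position 10.

10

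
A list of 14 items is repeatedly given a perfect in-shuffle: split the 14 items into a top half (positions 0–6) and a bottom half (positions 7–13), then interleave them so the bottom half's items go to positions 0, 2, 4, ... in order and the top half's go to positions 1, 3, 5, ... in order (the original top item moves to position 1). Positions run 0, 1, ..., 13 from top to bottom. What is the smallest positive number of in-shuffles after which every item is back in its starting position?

The in-shuffle permutes the 14 positions with cycle lengths [2, 4, 4, 4].
Every item is home exactly when every cycle has completed a whole number of laps, i.e. after lcm(2, 4) = 4 in-shuffles.

4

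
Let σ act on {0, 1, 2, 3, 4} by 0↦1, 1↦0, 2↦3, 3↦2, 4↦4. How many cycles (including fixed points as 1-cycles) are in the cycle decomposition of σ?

Cycle decomposition: (0 1) (2 3) (4).
3 cycles.

3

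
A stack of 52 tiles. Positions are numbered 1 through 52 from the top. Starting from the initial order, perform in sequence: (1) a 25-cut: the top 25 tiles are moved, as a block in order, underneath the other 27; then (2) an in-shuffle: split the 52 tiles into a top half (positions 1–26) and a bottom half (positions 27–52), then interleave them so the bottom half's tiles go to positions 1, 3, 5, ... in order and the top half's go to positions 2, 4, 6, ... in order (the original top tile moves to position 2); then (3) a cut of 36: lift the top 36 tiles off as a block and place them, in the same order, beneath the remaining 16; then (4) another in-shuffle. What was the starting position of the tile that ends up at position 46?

Undo the operations in reverse order, starting from position 46:
  undo op 4 (in-shuffle, from top half): 46 ← 23
  undo op 3 (cut 36): 23 ← 7
  undo op 2 (in-shuffle, from bottom half): 7 ← 30
  undo op 1 (cut 25): 30 ← 3
So the tile at position 46 came from original position 3.

3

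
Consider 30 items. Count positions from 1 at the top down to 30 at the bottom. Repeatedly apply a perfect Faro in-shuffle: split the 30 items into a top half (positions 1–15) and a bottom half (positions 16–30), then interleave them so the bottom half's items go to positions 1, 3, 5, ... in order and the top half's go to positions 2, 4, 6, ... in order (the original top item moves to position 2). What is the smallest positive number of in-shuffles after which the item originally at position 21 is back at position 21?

5

Follow position 21 under repeated in-shuffles:
21 → 11 → 22 → 13 → 26 → 21
It first returns after 5 in-shuffles.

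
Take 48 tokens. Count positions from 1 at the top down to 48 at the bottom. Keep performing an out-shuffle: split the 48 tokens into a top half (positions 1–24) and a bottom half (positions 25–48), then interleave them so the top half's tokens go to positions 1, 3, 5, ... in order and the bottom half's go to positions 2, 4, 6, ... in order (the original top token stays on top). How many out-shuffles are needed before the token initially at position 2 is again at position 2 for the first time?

Follow position 2 under repeated out-shuffles:
2 → 3 → 5 → 9 → 17 → 33 → 18 → 35 → ... → 2 (length 23)
It first returns after 23 out-shuffles.

23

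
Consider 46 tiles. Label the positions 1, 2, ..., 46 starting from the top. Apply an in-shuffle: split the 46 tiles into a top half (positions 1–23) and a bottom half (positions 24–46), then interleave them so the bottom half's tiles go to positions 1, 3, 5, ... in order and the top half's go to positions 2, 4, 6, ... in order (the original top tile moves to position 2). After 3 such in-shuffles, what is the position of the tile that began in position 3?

Track the tile's position through each in-shuffle:
3 → 6 → 12 → 24

24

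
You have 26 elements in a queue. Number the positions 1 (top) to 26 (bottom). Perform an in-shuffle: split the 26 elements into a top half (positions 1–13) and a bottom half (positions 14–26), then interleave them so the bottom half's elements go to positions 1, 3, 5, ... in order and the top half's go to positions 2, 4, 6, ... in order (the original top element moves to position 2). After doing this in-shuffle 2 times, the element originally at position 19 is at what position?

Track the element's position through each in-shuffle:
19 → 11 → 22

22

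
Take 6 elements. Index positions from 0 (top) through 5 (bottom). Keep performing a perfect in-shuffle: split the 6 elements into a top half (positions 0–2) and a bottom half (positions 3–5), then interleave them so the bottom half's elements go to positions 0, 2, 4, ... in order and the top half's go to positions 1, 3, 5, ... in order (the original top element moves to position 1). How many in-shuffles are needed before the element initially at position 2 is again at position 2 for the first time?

Follow position 2 under repeated in-shuffles:
2 → 5 → 4 → 2
It first returns after 3 in-shuffles.

3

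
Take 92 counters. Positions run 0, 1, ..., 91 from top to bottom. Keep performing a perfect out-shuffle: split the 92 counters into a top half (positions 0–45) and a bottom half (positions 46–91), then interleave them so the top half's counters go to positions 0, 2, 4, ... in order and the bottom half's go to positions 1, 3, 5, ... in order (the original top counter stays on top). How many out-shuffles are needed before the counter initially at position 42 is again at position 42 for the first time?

Follow position 42 under repeated out-shuffles:
42 → 84 → 77 → 63 → 35 → 70 → 49 → 7 → 14 → 28 → 56 → 21 → 42
It first returns after 12 out-shuffles.

12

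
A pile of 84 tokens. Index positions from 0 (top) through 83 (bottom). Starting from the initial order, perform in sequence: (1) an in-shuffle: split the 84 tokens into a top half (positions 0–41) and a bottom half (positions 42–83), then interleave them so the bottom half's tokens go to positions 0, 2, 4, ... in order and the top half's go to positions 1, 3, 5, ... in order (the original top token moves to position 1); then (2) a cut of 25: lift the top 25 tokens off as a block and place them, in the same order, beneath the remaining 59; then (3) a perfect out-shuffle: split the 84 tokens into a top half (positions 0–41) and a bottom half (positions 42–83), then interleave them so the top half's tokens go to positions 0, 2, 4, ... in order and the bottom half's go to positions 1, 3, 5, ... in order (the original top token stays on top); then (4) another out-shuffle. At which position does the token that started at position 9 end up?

Track the token from position 9 forward through each operation:
  after op 1 (in-shuffle): 9 → 19
  after op 2 (cut 25): 19 → 78
  after op 3 (out-shuffle): 78 → 73
  after op 4 (out-shuffle): 73 → 63

63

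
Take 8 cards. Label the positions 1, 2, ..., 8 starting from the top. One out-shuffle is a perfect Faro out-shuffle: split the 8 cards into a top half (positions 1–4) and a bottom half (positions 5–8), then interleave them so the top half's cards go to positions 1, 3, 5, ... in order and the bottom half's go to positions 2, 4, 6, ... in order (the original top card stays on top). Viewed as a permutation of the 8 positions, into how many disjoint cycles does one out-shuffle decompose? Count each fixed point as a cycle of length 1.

Trace each unvisited position around until it returns:
(1) (2 3 5) (4 7 6) (8)
4 cycles in total.

4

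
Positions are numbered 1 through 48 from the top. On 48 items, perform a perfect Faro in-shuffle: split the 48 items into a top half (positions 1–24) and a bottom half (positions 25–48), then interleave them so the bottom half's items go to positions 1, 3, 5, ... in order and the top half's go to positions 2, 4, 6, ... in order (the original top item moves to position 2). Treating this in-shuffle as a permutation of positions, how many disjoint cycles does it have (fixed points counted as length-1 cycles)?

Trace each unvisited position around until it returns:
(1 2 4 8 16 32 ... len 21) (3 6 12 24 48 47 ... len 21) (7 14 28) (21 42 35)
4 cycles in total.

4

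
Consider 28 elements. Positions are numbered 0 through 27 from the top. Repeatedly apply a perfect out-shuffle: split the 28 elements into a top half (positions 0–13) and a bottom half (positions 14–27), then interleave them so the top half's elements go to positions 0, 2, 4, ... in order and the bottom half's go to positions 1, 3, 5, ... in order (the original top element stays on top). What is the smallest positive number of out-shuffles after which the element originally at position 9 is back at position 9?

2

Follow position 9 under repeated out-shuffles:
9 → 18 → 9
It first returns after 2 out-shuffles.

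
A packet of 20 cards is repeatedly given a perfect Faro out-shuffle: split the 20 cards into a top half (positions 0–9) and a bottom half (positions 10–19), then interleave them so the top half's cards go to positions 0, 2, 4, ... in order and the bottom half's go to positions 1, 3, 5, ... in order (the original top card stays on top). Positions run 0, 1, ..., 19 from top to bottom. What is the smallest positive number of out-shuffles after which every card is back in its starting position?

18

The out-shuffle permutes the 20 positions with cycle lengths [1, 1, 18].
Every card is home exactly when every cycle has completed a whole number of laps, i.e. after lcm(1, 18) = 18 out-shuffles.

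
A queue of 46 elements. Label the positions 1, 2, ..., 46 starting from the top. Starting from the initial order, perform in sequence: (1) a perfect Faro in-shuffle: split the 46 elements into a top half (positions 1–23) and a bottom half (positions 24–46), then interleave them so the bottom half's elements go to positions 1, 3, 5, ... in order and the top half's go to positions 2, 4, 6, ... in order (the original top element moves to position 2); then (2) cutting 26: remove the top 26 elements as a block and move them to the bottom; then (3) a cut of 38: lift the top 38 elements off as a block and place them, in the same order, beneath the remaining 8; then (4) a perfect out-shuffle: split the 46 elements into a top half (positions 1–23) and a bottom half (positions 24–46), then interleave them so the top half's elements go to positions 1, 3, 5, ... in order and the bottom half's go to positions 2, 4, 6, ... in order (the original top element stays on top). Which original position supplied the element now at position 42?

Undo the operations in reverse order, starting from position 42:
  undo op 4 (out-shuffle, from bottom half): 42 ← 44
  undo op 3 (cut 38): 44 ← 36
  undo op 2 (cut 26): 36 ← 16
  undo op 1 (in-shuffle, from top half): 16 ← 8
So the element at position 42 came from original position 8.

8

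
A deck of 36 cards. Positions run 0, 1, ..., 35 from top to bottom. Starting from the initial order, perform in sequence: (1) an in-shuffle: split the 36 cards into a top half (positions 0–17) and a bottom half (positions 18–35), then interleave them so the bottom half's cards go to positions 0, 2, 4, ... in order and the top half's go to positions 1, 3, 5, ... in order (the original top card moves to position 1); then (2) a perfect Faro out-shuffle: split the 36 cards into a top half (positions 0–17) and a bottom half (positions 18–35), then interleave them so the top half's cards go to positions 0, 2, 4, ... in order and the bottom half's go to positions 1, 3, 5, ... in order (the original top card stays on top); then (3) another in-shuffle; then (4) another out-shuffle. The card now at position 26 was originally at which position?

Undo the operations in reverse order, starting from position 26:
  undo op 4 (out-shuffle, from top half): 26 ← 13
  undo op 3 (in-shuffle, from top half): 13 ← 6
  undo op 2 (out-shuffle, from top half): 6 ← 3
  undo op 1 (in-shuffle, from top half): 3 ← 1
So the card at position 26 came from original position 1.

1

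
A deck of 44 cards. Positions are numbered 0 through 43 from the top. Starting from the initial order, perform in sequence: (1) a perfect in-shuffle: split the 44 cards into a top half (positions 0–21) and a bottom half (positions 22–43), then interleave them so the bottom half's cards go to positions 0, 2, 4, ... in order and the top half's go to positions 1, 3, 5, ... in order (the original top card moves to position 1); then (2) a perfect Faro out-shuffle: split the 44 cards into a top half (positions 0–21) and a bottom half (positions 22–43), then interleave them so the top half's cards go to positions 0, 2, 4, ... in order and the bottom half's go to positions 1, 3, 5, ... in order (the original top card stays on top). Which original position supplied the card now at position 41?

Undo the operations in reverse order, starting from position 41:
  undo op 2 (out-shuffle, from bottom half): 41 ← 42
  undo op 1 (in-shuffle, from bottom half): 42 ← 43
So the card at position 41 came from original position 43.

43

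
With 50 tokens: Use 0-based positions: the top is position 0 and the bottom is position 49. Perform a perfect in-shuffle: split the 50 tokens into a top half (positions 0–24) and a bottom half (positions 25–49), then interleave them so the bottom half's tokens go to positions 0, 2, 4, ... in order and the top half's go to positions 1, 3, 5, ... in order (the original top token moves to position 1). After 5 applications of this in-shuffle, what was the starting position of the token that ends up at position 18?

Work backwards from position 18, undoing one in-shuffle at a time:
18 ← 34 ← 42 ← 46 ← 48 ← 49
So the token now at position 18 started at position 49.

49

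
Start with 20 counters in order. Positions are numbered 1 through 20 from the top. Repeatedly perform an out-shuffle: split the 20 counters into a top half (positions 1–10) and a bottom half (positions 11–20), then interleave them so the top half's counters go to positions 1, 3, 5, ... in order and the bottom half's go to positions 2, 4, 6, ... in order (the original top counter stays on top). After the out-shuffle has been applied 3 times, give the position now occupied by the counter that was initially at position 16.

Track the counter's position through each out-shuffle:
16 → 12 → 4 → 7

7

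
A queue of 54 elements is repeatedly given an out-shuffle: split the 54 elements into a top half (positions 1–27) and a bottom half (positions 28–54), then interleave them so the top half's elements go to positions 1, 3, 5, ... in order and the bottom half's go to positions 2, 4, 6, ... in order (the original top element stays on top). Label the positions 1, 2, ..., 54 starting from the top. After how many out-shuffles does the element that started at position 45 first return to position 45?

52

Follow position 45 under repeated out-shuffles:
45 → 36 → 18 → 35 → 16 → 31 → 8 → 15 → ... → 45 (length 52)
It first returns after 52 out-shuffles.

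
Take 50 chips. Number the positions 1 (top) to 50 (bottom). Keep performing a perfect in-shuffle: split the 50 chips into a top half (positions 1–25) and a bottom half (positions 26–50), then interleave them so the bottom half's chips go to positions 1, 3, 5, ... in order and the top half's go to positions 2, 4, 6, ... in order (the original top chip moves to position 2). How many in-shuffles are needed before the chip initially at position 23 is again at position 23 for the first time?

Follow position 23 under repeated in-shuffles:
23 → 46 → 41 → 31 → 11 → 22 → 44 → 37 → 23
It first returns after 8 in-shuffles.

8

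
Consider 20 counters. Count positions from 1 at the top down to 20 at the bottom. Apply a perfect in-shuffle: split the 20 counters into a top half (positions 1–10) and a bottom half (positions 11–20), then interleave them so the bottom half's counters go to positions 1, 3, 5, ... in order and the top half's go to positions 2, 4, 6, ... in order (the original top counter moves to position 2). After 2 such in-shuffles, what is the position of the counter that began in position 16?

Track the counter's position through each in-shuffle:
16 → 11 → 1

1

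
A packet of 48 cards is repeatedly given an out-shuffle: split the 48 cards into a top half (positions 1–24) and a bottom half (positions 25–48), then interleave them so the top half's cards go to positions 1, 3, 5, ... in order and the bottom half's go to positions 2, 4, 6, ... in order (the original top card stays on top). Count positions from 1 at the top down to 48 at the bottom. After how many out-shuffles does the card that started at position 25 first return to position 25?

Follow position 25 under repeated out-shuffles:
25 → 2 → 3 → 5 → 9 → 17 → 33 → 18 → ... → 25 (length 23)
It first returns after 23 out-shuffles.

23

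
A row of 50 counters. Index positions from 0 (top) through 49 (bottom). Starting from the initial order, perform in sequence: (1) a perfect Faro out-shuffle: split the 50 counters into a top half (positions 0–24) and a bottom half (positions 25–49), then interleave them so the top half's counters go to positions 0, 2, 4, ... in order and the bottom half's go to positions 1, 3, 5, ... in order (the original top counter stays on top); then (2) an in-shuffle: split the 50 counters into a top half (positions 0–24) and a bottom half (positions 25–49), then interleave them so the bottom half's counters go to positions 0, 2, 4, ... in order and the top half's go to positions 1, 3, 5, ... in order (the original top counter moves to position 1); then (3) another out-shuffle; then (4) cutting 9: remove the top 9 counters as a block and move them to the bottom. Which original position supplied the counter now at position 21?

28

Undo the operations in reverse order, starting from position 21:
  undo op 4 (cut 9): 21 ← 30
  undo op 3 (out-shuffle, from top half): 30 ← 15
  undo op 2 (in-shuffle, from top half): 15 ← 7
  undo op 1 (out-shuffle, from bottom half): 7 ← 28
So the counter at position 21 came from original position 28.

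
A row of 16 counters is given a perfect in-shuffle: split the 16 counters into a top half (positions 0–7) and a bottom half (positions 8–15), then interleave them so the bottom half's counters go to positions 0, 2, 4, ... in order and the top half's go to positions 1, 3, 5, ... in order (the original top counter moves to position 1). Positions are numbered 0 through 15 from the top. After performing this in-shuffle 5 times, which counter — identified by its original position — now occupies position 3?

14

Work backwards from position 3, undoing one in-shuffle at a time:
3 ← 1 ← 0 ← 8 ← 12 ← 14
So the counter now at position 3 started at position 14.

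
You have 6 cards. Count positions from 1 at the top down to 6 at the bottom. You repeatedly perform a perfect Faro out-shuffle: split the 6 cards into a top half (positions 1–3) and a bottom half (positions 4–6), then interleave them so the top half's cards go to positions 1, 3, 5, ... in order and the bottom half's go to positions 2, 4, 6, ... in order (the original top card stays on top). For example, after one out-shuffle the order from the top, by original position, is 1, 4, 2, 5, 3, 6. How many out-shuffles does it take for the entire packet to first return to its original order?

4

The out-shuffle permutes the 6 positions with cycle lengths [1, 1, 4].
Every card is home exactly when every cycle has completed a whole number of laps, i.e. after lcm(1, 4) = 4 out-shuffles.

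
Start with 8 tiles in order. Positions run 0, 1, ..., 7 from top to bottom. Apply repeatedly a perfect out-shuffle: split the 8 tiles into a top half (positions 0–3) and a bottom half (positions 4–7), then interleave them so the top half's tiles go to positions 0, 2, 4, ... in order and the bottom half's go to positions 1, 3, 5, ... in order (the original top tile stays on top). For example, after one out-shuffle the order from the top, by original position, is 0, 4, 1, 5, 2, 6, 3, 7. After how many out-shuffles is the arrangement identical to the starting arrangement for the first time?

The out-shuffle permutes the 8 positions with cycle lengths [1, 1, 3, 3].
Every tile is home exactly when every cycle has completed a whole number of laps, i.e. after lcm(1, 3) = 3 out-shuffles.

3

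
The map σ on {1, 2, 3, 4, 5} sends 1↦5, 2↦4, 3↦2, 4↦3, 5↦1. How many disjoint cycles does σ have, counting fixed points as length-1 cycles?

Cycle decomposition: (1 5) (2 4 3).
2 cycles.

2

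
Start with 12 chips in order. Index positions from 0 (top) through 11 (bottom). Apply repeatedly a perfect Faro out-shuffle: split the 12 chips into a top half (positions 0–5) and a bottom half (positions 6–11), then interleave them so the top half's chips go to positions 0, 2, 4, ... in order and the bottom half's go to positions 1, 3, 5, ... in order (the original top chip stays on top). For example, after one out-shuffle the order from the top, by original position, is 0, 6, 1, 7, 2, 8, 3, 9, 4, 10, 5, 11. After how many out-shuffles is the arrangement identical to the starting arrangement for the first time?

10

The out-shuffle permutes the 12 positions with cycle lengths [1, 1, 10].
Every chip is home exactly when every cycle has completed a whole number of laps, i.e. after lcm(1, 10) = 10 out-shuffles.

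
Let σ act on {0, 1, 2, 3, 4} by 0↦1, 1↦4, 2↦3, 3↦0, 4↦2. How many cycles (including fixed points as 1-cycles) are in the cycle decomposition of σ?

Cycle decomposition: (0 1 4 2 3).
1 cycle.

1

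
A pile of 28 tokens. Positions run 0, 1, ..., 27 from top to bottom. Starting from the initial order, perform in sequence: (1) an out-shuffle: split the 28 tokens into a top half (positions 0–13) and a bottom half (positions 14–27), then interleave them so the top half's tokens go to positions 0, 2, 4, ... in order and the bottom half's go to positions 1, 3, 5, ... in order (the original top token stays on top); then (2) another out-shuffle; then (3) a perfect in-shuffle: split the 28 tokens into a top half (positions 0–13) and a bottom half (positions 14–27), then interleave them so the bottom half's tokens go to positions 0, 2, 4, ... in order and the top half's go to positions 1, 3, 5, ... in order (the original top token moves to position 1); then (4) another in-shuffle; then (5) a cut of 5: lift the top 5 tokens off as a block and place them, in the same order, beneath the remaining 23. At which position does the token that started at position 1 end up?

14

Track the token from position 1 forward through each operation:
  after op 1 (out-shuffle): 1 → 2
  after op 2 (out-shuffle): 2 → 4
  after op 3 (in-shuffle): 4 → 9
  after op 4 (in-shuffle): 9 → 19
  after op 5 (cut 5): 19 → 14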